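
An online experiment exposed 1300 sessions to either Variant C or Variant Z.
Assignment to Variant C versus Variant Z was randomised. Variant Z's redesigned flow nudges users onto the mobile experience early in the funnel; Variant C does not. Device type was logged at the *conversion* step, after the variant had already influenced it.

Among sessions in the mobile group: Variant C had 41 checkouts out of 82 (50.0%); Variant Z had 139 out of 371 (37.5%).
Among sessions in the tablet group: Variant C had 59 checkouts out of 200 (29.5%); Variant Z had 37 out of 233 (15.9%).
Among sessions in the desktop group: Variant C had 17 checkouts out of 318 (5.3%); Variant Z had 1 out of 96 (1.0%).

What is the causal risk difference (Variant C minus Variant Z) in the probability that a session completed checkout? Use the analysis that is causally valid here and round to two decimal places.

-0.06

Variant C is higher inside every device type stratum but Variant Z is higher in aggregate. Whether to stratify depends on how device type relates to the variant.
Because the variant influences device type, device type is a post-treatment mediator, not a confounder. Stratifying on it would bias the estimate; the causal effect is the crude pooled difference.
The causal difference is the pooled difference: 0.195 − 0.253 = -0.058.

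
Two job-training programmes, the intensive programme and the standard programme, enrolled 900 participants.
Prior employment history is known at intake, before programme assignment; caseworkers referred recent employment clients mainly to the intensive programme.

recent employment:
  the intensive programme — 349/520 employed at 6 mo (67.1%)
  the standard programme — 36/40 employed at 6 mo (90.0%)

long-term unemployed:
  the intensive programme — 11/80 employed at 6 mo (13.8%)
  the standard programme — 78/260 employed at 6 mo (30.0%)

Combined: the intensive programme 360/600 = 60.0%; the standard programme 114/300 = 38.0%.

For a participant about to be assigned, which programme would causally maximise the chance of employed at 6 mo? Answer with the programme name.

the standard programme

The stratified and pooled comparisons disagree (the standard programme wins within each prior employment history; the intensive programme wins overall), so the answer turns on the causal role of prior employment history.
Here prior employment history is a common cause — it drives both which programme a case falls under and the outcome. The crude comparison mixes populations; the stratum-specific rates are the causally relevant ones.
Within each level — recent employment: 67.1% vs 90.0%; long-term unemployed: 13.8% vs 30.0% — the standard programme is higher every time.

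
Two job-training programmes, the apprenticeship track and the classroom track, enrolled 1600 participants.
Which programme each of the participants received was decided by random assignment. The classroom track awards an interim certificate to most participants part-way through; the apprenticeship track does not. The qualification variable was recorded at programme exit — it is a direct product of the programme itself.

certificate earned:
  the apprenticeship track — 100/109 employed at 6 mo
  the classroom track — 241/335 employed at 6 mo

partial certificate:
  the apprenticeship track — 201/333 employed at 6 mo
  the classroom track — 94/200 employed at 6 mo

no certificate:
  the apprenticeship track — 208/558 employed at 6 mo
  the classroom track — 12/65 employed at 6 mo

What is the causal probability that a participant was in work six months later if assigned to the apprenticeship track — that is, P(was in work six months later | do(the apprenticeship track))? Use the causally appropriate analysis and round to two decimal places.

The qualification attained during the programme-specific comparison favours the apprenticeship track throughout, but the pooled figures favour the classroom track. The question is whether to condition on qualification attained during the programme.
Qualification attained during the programme is recorded after the programme and is itself shifted by it — it sits on the causal path from programme to outcome. Conditioning on a mediator would strip out part of the effect we want; the pooled comparison gives the total causal effect.
So P(outcome | do(the apprenticeship track)) is just the pooled rate for the apprenticeship track: 509/1000 = 0.509.

0.51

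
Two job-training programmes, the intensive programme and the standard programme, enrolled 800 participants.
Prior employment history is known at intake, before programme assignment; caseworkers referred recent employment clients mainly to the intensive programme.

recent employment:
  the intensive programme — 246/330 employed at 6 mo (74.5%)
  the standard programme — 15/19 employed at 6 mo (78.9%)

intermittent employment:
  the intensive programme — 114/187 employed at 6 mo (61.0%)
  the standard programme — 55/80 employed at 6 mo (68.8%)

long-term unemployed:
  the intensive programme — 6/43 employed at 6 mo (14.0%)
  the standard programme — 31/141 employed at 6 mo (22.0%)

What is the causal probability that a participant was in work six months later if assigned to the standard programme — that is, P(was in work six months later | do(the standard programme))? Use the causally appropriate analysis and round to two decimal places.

0.62

Nothing the programme does changes prior employment history; the imbalance is an allocation artefact. With prior employment history also predicting the outcome, the pooled figure is confounded, and the within-stratum comparison is the causal one.
Standardising the standard programme to the population prior employment history mix: 0.436·15/19 + 0.334·55/80 + 0.230·31/141 = 0.624.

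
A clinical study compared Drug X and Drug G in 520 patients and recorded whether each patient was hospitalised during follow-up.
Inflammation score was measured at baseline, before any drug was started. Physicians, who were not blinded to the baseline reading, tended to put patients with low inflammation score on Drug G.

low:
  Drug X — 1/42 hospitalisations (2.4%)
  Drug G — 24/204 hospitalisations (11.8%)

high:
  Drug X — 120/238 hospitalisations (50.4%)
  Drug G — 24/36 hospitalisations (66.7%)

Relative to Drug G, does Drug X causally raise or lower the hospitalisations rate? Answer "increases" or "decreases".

decreases

The stratified and pooled comparisons disagree (Drug X wins within each inflammation score; Drug G wins overall), so the answer turns on the causal role of inflammation score.
Nothing the drug does changes inflammation score; the imbalance is an allocation artefact. With inflammation score also predicting the outcome, the pooled figure is confounded, and the within-stratum comparison is the causal one.
Within each level — low: 2.4% vs 11.8%; high: 50.4% vs 66.7% — Drug X is lower every time.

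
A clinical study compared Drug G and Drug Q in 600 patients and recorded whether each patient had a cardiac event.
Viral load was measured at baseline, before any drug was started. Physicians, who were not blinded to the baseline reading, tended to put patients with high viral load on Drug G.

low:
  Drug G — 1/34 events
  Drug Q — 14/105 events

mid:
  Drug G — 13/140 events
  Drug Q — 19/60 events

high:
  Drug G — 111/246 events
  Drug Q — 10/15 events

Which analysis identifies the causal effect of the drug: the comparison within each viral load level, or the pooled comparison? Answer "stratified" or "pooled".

stratified

Within every viral load level Drug G has the lower rate, yet pooled Drug Q does — Simpson's reversal.
Viral load differs across drugs for reasons unrelated to any effect of the drug itself, and it separately predicts the outcome — a classic confounder. We must compare within viral load levels.
Within each level — low: 2.9% vs 13.3%; mid: 9.3% vs 31.7%; high: 45.1% vs 66.7% — Drug G is lower every time.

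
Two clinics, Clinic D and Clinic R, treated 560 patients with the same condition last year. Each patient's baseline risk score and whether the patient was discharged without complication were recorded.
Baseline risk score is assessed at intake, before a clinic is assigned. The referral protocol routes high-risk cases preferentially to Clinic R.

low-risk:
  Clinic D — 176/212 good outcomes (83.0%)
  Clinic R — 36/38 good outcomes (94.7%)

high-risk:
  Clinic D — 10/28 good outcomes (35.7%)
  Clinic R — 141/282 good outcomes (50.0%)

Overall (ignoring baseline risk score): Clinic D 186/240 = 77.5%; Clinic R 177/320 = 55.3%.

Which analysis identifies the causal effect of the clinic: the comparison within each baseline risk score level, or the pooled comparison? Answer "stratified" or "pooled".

Since baseline risk score is a pre-existing factor (not a product of the clinic) and it affects the outcome on its own, it is a confounder. The stratified rates, not the pooled rate, identify the causal effect.
Within each level — low-risk: 83.0% vs 94.7%; high-risk: 35.7% vs 50.0% — Clinic R is higher every time.

stratified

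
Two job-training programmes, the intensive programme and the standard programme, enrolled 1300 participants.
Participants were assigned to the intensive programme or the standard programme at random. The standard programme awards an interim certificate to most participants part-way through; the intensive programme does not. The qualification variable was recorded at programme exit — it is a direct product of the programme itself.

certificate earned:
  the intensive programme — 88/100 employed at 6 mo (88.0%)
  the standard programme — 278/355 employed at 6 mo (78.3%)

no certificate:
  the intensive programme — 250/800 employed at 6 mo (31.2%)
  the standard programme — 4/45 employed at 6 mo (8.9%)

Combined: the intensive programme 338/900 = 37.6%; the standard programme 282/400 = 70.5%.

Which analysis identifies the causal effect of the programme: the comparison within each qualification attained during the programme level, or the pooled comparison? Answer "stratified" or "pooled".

Within every qualification attained during the programme level the intensive programme has the higher rate, yet pooled the standard programme does — Simpson's reversal.
Stratifying would compare programmes among participants the programmes themselves sorted into qualification attained during the programme groups — a form of selection on an intermediate. The unconditioned pooled rates give the total causal effect.
Pooled: the intensive programme 37.6% vs the standard programme 70.5%; the standard programme is higher overall.

pooled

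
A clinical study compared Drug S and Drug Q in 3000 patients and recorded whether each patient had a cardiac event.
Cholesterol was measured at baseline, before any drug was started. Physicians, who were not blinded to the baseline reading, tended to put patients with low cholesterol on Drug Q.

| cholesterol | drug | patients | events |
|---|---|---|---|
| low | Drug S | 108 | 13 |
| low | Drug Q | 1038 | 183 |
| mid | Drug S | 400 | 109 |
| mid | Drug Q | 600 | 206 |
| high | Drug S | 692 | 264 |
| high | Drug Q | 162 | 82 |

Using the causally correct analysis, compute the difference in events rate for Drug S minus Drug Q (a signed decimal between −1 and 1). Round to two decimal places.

Within every cholesterol level Drug S has the lower rate, yet pooled Drug Q does — Simpson's reversal.
Nothing the drug does changes cholesterol; the imbalance is an allocation artefact. With cholesterol also predicting the outcome, the pooled figure is confounded, and the within-stratum comparison is the causal one.
Adjusting over the population distribution of cholesterol: 0.382·(0.120−0.176) + 0.333·(0.273−0.343) + 0.285·(0.382−0.506) = -0.080.

-0.08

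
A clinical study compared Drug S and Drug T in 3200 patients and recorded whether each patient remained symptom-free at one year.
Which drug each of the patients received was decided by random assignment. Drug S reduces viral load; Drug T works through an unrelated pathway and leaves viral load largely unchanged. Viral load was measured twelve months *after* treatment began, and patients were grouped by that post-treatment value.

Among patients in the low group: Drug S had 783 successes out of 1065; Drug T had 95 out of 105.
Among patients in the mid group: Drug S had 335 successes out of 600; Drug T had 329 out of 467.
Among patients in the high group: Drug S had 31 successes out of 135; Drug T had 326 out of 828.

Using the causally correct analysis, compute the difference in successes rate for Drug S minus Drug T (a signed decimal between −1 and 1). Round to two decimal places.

Viral load is downstream of the drug. One should not condition on a consequence of treatment, so the overall rates are the right comparison.
The causal difference is the pooled difference: 0.638 − 0.536 = +0.103.

+0.10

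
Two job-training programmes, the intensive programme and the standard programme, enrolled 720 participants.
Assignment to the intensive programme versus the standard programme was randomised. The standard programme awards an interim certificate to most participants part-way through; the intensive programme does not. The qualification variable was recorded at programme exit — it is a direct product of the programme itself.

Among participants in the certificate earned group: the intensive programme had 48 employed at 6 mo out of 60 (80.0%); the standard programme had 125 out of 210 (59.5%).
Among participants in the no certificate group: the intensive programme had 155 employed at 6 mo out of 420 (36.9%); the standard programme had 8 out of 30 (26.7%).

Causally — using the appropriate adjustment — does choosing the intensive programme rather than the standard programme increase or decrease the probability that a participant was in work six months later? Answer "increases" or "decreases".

decreases

The qualification attained during the programme-specific comparison favours the intensive programme throughout, but the pooled figures favour the standard programme. The question is whether to condition on qualification attained during the programme.
Qualification attained during the programme lies on the pathway programme → qualification attained during the programme → outcome, so adjusting for it blocks the indirect effect. For the total causal effect of programme, use the unadjusted pooled rates.
Pooled: the intensive programme 42.3% vs the standard programme 55.4%; the standard programme is higher overall.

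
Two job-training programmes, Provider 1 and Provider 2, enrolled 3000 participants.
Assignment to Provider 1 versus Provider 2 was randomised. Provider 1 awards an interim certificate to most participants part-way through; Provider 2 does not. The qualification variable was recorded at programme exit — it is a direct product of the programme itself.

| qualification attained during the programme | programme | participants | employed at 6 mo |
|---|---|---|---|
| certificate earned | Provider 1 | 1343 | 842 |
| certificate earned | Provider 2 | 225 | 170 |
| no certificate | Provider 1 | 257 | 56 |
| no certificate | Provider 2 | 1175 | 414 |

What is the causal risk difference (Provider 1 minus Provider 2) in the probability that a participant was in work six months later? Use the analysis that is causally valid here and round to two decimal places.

+0.14

Provider 2 is higher inside every qualification attained during the programme stratum but Provider 1 is higher in aggregate. Whether to stratify depends on how qualification attained during the programme relates to the programme.
Qualification attained during the programme here is a post-treatment variable shaped by the programme; conditioning on it would introduce bias rather than remove it. The overall comparison is the causal one.
The causal difference is the pooled difference: 0.561 − 0.417 = +0.144.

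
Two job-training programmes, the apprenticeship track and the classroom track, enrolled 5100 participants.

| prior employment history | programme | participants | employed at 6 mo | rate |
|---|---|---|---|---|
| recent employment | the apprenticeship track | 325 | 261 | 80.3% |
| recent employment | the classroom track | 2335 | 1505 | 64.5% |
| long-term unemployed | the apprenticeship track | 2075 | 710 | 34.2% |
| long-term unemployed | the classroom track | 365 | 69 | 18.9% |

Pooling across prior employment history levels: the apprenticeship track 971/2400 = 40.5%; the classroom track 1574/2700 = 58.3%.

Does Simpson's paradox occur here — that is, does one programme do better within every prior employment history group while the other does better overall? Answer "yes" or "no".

Within each prior employment history level (recent employment 80.3% vs 64.5%; long-term unemployed 34.2% vs 18.9%), the apprenticeship track has the higher rate every time. Pooled: 40.5% vs 58.3% — the classroom track has the higher rate overall. The two comparisons disagree.

yes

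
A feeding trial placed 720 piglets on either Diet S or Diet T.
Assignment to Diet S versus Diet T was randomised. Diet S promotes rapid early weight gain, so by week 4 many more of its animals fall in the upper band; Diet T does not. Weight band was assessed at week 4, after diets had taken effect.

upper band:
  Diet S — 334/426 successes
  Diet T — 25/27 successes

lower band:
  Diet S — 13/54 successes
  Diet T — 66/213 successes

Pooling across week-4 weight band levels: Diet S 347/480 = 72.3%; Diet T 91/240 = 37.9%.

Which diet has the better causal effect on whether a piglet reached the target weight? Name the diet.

Diet S

Week-4 weight band is downstream of the diet. One should not condition on a consequence of treatment, so the overall rates are the right comparison.
Pooled: Diet S 72.3% vs Diet T 37.9%; Diet S is higher overall.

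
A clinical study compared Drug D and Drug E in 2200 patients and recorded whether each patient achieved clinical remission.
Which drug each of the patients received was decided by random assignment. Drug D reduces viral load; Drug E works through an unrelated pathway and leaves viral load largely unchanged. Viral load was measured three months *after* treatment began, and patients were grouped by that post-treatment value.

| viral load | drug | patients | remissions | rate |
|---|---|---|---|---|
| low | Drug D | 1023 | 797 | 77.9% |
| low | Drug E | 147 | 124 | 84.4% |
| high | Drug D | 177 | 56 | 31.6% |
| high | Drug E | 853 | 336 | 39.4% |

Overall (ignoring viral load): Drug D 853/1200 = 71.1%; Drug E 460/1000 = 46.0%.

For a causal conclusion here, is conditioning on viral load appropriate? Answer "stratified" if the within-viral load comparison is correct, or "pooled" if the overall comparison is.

pooled

The distribution of viral load is itself part of what the drug does — it is an intermediate outcome. Holding it fixed would remove that part of the effect; the total effect is the pooled difference.
Pooled: Drug D 71.1% vs Drug E 46.0%; Drug D is higher overall.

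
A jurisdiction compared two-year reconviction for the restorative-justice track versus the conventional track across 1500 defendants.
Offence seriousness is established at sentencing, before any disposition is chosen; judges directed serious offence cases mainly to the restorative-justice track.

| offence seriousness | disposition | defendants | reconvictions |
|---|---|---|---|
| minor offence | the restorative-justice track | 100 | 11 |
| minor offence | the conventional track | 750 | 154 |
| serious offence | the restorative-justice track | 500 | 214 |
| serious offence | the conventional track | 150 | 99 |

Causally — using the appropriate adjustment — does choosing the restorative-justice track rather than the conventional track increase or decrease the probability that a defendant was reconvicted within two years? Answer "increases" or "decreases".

decreases

the restorative-justice track is lower inside every offence seriousness stratum but the conventional track is lower in aggregate. Whether to stratify depends on how offence seriousness relates to the disposition.
The imbalance in offence seriousness arose from how defendants were allocated, not from anything the disposition did; and offence seriousness independently affects the outcome. The pooled gap is confounded — condition on offence seriousness.
Within each level — minor offence: 11.0% vs 20.5%; serious offence: 42.8% vs 66.0% — the restorative-justice track is lower every time.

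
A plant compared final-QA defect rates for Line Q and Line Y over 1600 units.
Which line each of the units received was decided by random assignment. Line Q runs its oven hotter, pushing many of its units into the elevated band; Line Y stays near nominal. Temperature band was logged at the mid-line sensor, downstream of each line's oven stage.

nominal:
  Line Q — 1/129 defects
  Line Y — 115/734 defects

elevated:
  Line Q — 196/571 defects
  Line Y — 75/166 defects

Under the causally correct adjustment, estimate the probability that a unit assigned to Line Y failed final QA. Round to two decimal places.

0.21

Within every in-process temperature band level Line Q has the lower rate, yet pooled Line Y does — Simpson's reversal.
In-process temperature band is downstream of the line. One should not condition on a consequence of treatment, so the overall rates are the right comparison.
So P(outcome | do(Line Y)) is just the pooled rate for Line Y: 190/900 = 0.211.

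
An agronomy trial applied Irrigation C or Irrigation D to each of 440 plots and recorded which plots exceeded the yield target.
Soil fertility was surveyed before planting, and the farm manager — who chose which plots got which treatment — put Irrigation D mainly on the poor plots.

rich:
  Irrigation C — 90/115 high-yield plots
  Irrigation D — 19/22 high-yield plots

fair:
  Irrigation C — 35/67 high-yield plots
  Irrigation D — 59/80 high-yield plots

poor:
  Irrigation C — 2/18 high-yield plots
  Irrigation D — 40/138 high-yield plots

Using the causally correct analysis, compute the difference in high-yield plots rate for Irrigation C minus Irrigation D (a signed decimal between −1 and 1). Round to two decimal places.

-0.16

The imbalance in soil fertility arose from how plots were allocated, not from anything the irrigation did; and soil fertility independently affects the outcome. The pooled gap is confounded — condition on soil fertility.
Adjusting over the population distribution of soil fertility: 0.311·(0.783−0.864) + 0.334·(0.522−0.738) + 0.355·(0.111−0.290) = -0.160.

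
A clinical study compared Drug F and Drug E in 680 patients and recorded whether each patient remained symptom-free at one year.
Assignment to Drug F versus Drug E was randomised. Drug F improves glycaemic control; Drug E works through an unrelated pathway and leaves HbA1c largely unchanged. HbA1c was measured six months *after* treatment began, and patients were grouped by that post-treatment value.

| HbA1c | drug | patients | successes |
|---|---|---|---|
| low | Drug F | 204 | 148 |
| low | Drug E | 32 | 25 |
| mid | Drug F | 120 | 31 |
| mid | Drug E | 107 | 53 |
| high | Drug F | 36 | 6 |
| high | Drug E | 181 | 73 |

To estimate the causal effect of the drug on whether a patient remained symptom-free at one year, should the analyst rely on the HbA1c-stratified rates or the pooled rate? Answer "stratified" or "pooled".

pooled

Stratifying would compare drugs among patients the drugs themselves sorted into HbA1c groups — a form of selection on an intermediate. The unconditioned pooled rates give the total causal effect.
Pooled: Drug F 51.4% vs Drug E 47.2%; Drug F is higher overall.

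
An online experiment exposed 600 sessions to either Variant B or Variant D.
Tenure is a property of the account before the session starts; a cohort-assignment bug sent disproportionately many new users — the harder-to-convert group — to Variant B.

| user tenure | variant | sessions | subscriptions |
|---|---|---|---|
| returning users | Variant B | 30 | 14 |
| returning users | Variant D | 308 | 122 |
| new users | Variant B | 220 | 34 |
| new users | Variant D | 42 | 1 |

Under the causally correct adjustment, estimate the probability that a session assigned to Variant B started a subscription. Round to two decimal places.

The user tenure-specific comparison favours Variant B throughout, but the pooled figures favour Variant D. The question is whether to condition on user tenure.
Here user tenure is a common cause — it drives both which variant a case falls under and the outcome. The crude comparison mixes populations; the stratum-specific rates are the causally relevant ones.
Standardising Variant B to the population user tenure mix: 0.563·14/30 + 0.437·34/220 = 0.330.

0.33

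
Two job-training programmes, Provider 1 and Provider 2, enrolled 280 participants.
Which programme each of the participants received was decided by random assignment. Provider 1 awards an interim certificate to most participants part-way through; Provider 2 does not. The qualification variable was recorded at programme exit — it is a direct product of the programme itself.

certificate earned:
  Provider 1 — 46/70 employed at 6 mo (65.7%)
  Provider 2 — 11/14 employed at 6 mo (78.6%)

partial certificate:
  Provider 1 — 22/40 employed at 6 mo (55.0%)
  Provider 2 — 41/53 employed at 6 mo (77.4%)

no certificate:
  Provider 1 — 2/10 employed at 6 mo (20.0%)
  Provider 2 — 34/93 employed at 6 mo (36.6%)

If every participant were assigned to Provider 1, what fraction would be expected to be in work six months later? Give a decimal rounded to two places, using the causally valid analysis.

0.58

Qualification attained during the programme is downstream of the programme. One should not condition on a consequence of treatment, so the overall rates are the right comparison.
So P(outcome | do(Provider 1)) is just the pooled rate for Provider 1: 70/120 = 0.583.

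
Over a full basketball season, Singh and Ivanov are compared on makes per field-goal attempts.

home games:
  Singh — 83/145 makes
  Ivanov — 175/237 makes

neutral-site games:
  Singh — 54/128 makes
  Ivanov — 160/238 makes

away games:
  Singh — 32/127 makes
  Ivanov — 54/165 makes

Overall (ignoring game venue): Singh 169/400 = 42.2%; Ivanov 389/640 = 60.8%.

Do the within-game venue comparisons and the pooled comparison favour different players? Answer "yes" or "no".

no

Within each game venue level (home games 57.2% vs 73.8%; neutral-site games 42.2% vs 67.2%; away games 25.2% vs 32.7%), Ivanov has the higher rate every time. Pooled: 42.2% vs 60.8% — Ivanov has the higher rate overall. They agree.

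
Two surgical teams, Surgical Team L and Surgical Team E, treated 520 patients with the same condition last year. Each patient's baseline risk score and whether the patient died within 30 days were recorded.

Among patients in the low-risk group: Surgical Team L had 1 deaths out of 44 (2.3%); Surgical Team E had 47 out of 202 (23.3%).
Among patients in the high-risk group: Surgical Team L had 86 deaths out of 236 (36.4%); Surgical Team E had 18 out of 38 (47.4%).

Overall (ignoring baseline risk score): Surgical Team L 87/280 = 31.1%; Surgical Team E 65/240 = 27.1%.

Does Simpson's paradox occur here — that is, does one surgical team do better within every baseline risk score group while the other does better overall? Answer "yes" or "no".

yes

Within each baseline risk score level (low-risk 2.3% vs 23.3%; high-risk 36.4% vs 47.4%), Surgical Team L has the lower rate every time. Pooled: 31.1% vs 27.1% — Surgical Team E has the lower rate overall. The two comparisons disagree.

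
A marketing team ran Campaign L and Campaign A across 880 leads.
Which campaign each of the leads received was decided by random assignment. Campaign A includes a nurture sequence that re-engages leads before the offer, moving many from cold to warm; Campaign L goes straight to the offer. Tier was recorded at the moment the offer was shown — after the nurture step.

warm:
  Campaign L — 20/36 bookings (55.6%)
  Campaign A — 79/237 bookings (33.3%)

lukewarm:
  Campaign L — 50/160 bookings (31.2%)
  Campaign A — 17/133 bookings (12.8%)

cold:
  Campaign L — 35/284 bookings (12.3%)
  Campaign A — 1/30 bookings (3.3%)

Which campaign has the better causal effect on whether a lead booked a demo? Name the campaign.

The engagement tier-specific comparison favours Campaign L throughout, but the pooled figures favour Campaign A. The question is whether to condition on engagement tier.
Engagement tier here is a post-treatment variable shaped by the campaign; conditioning on it would introduce bias rather than remove it. The overall comparison is the causal one.
Pooled: Campaign L 21.9% vs Campaign A 24.2%; Campaign A is higher overall.

Campaign A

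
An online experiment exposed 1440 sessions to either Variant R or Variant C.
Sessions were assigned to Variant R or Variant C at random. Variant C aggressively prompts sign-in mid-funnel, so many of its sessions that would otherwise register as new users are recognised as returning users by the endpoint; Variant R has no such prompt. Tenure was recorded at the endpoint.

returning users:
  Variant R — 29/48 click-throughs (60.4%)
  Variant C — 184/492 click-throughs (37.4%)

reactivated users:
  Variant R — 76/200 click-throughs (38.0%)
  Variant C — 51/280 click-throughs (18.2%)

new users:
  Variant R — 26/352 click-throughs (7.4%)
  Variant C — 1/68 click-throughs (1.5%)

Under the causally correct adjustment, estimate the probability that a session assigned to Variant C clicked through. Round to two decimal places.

0.28

Because the variant influences user tenure, user tenure is a post-treatment mediator, not a confounder. Stratifying on it would bias the estimate; the causal effect is the crude pooled difference.
So P(outcome | do(Variant C)) is just the pooled rate for Variant C: 236/840 = 0.281.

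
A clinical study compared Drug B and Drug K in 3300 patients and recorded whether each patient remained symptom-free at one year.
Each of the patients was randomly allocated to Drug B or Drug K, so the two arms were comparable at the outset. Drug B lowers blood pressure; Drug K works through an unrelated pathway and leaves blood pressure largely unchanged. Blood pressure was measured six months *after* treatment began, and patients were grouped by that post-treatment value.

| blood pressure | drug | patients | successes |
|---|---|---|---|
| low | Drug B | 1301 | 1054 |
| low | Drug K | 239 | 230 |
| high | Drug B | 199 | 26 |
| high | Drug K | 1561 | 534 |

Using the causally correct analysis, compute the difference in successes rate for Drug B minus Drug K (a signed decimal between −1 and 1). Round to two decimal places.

+0.30

The distribution of blood pressure is itself part of what the drug does — it is an intermediate outcome. Holding it fixed would remove that part of the effect; the total effect is the pooled difference.
The causal difference is the pooled difference: 0.720 − 0.424 = +0.296.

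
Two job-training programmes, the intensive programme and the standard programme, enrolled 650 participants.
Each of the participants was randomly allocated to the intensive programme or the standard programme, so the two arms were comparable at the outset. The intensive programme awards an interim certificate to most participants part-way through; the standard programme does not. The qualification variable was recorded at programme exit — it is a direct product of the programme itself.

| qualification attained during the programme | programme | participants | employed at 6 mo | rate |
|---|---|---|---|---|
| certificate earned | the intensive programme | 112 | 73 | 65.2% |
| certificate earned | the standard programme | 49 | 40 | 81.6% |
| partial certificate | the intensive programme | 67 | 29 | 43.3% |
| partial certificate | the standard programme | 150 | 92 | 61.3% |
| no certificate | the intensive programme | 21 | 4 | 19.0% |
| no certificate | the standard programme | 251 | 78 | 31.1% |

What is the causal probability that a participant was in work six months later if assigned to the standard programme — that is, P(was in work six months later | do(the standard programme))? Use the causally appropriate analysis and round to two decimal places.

The stratified and pooled comparisons disagree (the standard programme wins within each qualification attained during the programme; the intensive programme wins overall), so the answer turns on the causal role of qualification attained during the programme.
Qualification attained during the programme here is a post-treatment variable shaped by the programme; conditioning on it would introduce bias rather than remove it. The overall comparison is the causal one.
So P(outcome | do(the standard programme)) is just the pooled rate for the standard programme: 210/450 = 0.467.

0.47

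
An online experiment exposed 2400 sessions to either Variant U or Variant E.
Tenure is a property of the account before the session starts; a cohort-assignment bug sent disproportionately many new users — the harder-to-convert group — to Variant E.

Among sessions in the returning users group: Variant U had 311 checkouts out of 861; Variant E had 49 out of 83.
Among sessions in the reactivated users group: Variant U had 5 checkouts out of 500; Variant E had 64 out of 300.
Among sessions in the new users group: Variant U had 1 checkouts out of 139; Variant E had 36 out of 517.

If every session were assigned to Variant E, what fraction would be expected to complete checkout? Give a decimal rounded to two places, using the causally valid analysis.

0.32

Variant E is higher inside every user tenure stratum but Variant U is higher in aggregate. Whether to stratify depends on how user tenure relates to the variant.
Since user tenure is a pre-existing factor (not a product of the variant) and it affects the outcome on its own, it is a confounder. The stratified rates, not the pooled rate, identify the causal effect.
Standardising Variant E to the population user tenure mix: 0.393·49/83 + 0.333·64/300 + 0.273·36/517 = 0.322.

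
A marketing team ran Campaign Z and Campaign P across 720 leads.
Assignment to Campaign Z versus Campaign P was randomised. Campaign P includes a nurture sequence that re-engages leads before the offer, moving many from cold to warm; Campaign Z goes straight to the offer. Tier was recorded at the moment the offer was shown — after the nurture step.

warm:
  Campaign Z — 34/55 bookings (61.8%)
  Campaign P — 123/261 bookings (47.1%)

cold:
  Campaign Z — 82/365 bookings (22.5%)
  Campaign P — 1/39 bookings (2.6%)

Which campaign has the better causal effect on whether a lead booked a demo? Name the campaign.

Campaign P

Engagement tier is recorded after the campaign and is itself shifted by it — it sits on the causal path from campaign to outcome. Conditioning on a mediator would strip out part of the effect we want; the pooled comparison gives the total causal effect.
Pooled: Campaign Z 27.6% vs Campaign P 41.3%; Campaign P is higher overall.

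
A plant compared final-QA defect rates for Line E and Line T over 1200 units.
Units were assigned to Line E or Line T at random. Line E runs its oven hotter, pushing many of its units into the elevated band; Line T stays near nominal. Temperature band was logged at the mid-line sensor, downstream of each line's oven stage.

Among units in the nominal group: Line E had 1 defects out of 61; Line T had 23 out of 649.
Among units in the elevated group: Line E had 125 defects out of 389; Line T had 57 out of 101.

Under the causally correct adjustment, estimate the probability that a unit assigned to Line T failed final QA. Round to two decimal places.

0.11

In-process temperature band lies on the pathway line → in-process temperature band → outcome, so adjusting for it blocks the indirect effect. For the total causal effect of line, use the unadjusted pooled rates.
So P(outcome | do(Line T)) is just the pooled rate for Line T: 80/750 = 0.107.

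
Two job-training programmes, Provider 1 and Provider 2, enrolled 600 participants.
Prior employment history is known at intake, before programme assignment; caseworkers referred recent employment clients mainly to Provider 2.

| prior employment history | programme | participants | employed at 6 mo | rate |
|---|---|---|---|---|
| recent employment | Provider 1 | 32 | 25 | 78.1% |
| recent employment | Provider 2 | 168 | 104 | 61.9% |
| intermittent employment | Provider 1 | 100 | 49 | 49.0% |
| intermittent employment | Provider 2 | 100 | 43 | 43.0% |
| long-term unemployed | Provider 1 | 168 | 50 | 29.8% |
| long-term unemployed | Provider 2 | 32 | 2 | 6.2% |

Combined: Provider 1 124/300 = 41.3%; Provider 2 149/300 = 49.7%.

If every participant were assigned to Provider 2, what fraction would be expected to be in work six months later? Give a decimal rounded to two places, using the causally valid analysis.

Within every prior employment history level Provider 1 has the higher rate, yet pooled Provider 2 does — Simpson's reversal.
Nothing the programme does changes prior employment history; the imbalance is an allocation artefact. With prior employment history also predicting the outcome, the pooled figure is confounded, and the within-stratum comparison is the causal one.
Standardising Provider 2 to the population prior employment history mix: 0.333·104/168 + 0.333·43/100 + 0.333·2/32 = 0.371.

0.37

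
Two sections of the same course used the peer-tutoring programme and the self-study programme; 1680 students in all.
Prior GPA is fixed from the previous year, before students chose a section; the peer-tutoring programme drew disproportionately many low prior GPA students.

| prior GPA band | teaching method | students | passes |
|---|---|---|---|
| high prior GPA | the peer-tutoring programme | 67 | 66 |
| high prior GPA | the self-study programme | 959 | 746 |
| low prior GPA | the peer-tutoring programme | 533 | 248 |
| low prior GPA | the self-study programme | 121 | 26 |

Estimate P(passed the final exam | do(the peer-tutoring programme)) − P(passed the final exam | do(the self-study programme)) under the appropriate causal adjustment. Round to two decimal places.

the peer-tutoring programme is higher inside every prior GPA band stratum but the self-study programme is higher in aggregate. Whether to stratify depends on how prior GPA band relates to the teaching method.
Prior GPA band differs across teaching methods for reasons unrelated to any effect of the teaching method itself, and it separately predicts the outcome — a classic confounder. We must compare within prior GPA band levels.
Adjusting over the population distribution of prior GPA band: 0.611·(0.985−0.778) + 0.389·(0.465−0.215) = +0.224.

+0.22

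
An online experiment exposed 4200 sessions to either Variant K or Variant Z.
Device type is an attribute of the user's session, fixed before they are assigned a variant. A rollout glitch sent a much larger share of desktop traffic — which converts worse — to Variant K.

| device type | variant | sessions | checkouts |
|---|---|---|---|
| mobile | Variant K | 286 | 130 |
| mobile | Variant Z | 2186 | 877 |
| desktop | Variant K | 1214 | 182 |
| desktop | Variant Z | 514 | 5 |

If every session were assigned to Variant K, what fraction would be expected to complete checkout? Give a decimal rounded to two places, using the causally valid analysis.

Within every device type level Variant K has the higher rate, yet pooled Variant Z does — Simpson's reversal.
The imbalance in device type arose from how sessions were allocated, not from anything the variant did; and device type independently affects the outcome. The pooled gap is confounded — condition on device type.
Standardising Variant K to the population device type mix: 0.589·130/286 + 0.411·182/1214 = 0.329.

0.33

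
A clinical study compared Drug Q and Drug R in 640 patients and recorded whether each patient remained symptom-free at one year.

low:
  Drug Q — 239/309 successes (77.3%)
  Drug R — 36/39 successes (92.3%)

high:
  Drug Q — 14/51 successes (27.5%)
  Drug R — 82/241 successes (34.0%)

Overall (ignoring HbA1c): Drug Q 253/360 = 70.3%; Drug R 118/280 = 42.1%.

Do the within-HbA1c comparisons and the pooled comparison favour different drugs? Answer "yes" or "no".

yes

Within each HbA1c level (low 77.3% vs 92.3%; high 27.5% vs 34.0%), Drug R has the higher rate every time. Pooled: 70.3% vs 42.1% — Drug Q has the higher rate overall. The two comparisons disagree.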